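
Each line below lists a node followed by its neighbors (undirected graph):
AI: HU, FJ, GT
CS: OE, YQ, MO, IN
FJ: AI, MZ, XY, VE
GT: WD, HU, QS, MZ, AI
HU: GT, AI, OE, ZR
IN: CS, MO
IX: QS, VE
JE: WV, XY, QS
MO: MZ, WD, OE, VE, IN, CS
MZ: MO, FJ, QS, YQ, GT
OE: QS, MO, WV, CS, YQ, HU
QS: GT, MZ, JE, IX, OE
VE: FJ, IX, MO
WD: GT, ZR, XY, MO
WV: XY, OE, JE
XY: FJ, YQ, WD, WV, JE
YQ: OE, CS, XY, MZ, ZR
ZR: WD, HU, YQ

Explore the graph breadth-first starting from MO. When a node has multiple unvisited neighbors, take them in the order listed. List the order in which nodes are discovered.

Visit MO; enqueue MZ, WD, OE, VE, IN, CS → queue [MZ, WD, OE, VE, IN, CS]
Visit MZ; enqueue FJ, QS, YQ, GT → queue [WD, OE, VE, IN, CS, FJ, QS, YQ, GT]
Visit WD; enqueue ZR, XY → queue [OE, VE, IN, CS, FJ, QS, YQ, GT, ZR, XY]
Visit OE; enqueue WV, HU → queue [VE, IN, CS, FJ, QS, YQ, GT, ZR, XY, WV, HU]
Visit VE; enqueue IX → queue [IN, CS, FJ, QS, YQ, GT, ZR, XY, WV, HU, IX]
Visit IN → queue [CS, FJ, QS, YQ, GT, ZR, XY, WV, HU, IX]
Visit CS → queue [FJ, QS, YQ, GT, ZR, XY, WV, HU, IX]
Visit FJ; enqueue AI → queue [QS, YQ, GT, ZR, XY, WV, HU, IX, AI]
Visit QS; enqueue JE → queue [YQ, GT, ZR, XY, WV, HU, IX, AI, JE]
Visit YQ → queue [GT, ZR, XY, WV, HU, IX, AI, JE]
Visit GT → queue [ZR, XY, WV, HU, IX, AI, JE]
Visit ZR → queue [XY, WV, HU, IX, AI, JE]
Visit XY → queue [WV, HU, IX, AI, JE]
Visit WV → queue [HU, IX, AI, JE]
Visit HU → queue [IX, AI, JE]
Visit IX → queue [AI, JE]
Visit AI → queue [JE]
Visit JE → queue []

MO, MZ, WD, OE, VE, IN, CS, FJ, QS, YQ, GT, ZR, XY, WV, HU, IX, AI, JE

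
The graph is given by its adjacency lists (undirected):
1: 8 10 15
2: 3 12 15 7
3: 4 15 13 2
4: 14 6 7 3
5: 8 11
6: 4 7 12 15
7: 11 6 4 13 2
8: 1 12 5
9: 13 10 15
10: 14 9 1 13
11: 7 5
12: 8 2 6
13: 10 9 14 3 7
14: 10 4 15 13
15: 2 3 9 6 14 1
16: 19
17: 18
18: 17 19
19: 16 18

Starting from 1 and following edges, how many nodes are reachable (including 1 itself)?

15

BFS from 1 visits: 1, 8, 10, 15, 5, 12, 9, 13, 14, 2, 3, 6, 11, 7, 4
Reachable nodes: 15 of 19 total.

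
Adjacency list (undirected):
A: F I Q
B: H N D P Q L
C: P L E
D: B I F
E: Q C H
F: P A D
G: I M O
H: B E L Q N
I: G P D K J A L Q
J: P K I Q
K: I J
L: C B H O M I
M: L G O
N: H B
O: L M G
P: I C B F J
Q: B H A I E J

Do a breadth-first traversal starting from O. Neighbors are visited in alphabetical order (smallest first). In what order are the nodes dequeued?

Visit O; enqueue G, L, M → queue [G, L, M]
Visit G; enqueue I → queue [L, M, I]
Visit L; enqueue B, C, H → queue [M, I, B, C, H]
Visit M → queue [I, B, C, H]
Visit I; enqueue A, D, J, K, P, Q → queue [B, C, H, A, D, J, K, P, Q]
Visit B; enqueue N → queue [C, H, A, D, J, K, P, Q, N]
Visit C; enqueue E → queue [H, A, D, J, K, P, Q, N, E]
Visit H → queue [A, D, J, K, P, Q, N, E]
Visit A; enqueue F → queue [D, J, K, P, Q, N, E, F]
Visit D → queue [J, K, P, Q, N, E, F]
Visit J → queue [K, P, Q, N, E, F]
Visit K → queue [P, Q, N, E, F]
Visit P → queue [Q, N, E, F]
Visit Q → queue [N, E, F]
Visit N → queue [E, F]
Visit E → queue [F]
Visit F → queue []

O → G → L → M → I → B → C → H → A → D → J → K → P → Q → N → E → F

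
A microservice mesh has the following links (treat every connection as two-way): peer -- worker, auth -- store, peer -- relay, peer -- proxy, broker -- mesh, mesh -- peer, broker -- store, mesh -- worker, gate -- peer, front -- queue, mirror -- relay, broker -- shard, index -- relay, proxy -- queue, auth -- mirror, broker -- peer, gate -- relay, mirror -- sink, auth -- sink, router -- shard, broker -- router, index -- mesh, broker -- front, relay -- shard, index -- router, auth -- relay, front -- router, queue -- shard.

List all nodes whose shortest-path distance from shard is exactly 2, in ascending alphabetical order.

Level 0: shard
Level 1: broker, queue, relay, router
Level 2: auth, front, gate, index, mesh, mirror, peer, proxy, store
Level 3: sink, worker

auth, front, gate, index, mesh, mirror, peer, proxy, store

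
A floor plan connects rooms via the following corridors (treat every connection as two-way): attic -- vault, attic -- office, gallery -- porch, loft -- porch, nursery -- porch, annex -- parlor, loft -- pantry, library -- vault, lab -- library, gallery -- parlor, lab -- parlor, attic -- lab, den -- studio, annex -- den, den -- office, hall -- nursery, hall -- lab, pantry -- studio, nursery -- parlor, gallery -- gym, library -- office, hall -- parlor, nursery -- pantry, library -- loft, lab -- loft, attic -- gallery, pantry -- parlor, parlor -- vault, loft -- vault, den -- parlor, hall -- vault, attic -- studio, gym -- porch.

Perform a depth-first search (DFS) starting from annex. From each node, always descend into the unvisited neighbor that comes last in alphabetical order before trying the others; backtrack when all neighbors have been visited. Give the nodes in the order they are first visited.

annex -> parlor -> vault -> loft -> porch -> nursery -> pantry -> studio -> den -> office -> library -> lab -> hall -> attic -> gallery -> gym

Visit annex
annex → parlor
parlor → vault
vault → loft
loft → porch
porch → nursery
nursery → pantry
pantry → studio
studio → den
den → office
office → library
library → lab
lab → hall
lab → attic
attic → gallery
gallery → gym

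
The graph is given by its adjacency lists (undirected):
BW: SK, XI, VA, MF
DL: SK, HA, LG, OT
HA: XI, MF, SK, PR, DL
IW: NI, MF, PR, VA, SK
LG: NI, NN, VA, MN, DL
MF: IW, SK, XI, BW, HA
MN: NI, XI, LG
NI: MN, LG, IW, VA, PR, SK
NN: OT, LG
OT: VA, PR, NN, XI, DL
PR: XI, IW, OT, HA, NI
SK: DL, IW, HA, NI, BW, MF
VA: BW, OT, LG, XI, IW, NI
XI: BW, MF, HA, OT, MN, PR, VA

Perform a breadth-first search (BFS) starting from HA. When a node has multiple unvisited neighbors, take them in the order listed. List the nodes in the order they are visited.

HA -> XI -> MF -> SK -> PR -> DL -> BW -> OT -> MN -> VA -> IW -> NI -> LG -> NN

Visit HA; enqueue XI, MF, SK, PR, DL → queue [XI, MF, SK, PR, DL]
Visit XI; enqueue BW, OT, MN, VA → queue [MF, SK, PR, DL, BW, OT, MN, VA]
Visit MF; enqueue IW → queue [SK, PR, DL, BW, OT, MN, VA, IW]
Visit SK; enqueue NI → queue [PR, DL, BW, OT, MN, VA, IW, NI]
Visit PR → queue [DL, BW, OT, MN, VA, IW, NI]
Visit DL; enqueue LG → queue [BW, OT, MN, VA, IW, NI, LG]
Visit BW → queue [OT, MN, VA, IW, NI, LG]
Visit OT; enqueue NN → queue [MN, VA, IW, NI, LG, NN]
Visit MN → queue [VA, IW, NI, LG, NN]
Visit VA → queue [IW, NI, LG, NN]
Visit IW → queue [NI, LG, NN]
Visit NI → queue [LG, NN]
Visit LG → queue [NN]
Visit NN → queue []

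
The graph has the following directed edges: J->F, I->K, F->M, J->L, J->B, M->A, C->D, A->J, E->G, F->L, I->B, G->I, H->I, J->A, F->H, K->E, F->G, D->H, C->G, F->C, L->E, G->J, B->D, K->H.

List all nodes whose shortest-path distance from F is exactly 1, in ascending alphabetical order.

Level 0: F
Level 1: C, G, H, L, M
Level 2: A, D, E, I, J
Level 3: B, K

C, G, H, L, M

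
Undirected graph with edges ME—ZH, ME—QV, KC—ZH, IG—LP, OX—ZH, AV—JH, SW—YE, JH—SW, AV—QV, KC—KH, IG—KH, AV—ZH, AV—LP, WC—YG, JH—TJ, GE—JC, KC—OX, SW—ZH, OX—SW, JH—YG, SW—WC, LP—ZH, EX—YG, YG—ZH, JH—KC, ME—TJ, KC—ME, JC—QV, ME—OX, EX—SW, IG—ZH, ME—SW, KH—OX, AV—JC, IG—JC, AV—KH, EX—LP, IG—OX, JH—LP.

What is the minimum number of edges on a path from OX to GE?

Level 0: OX
Level 1: IG, KC, KH, ME, SW, ZH
Level 2: AV, EX, JC, JH, LP, QV, TJ, WC, YE, YG
Level 3: GE
GE first appears at level 3.

3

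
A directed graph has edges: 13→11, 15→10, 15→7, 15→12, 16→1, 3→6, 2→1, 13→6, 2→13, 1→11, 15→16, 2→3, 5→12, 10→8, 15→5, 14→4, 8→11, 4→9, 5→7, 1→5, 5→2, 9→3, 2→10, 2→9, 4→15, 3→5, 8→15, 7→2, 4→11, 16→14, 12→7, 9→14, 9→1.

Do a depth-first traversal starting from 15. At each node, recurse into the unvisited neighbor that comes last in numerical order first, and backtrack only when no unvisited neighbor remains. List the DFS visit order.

Visit 15
15 → 16
16 → 14
14 → 4
4 → 11
4 → 9
9 → 3
3 → 6
3 → 5
5 → 12
12 → 7
7 → 2
2 → 13
2 → 10
10 → 8
2 → 1

15, 16, 14, 4, 11, 9, 3, 6, 5, 12, 7, 2, 13, 10, 8, 1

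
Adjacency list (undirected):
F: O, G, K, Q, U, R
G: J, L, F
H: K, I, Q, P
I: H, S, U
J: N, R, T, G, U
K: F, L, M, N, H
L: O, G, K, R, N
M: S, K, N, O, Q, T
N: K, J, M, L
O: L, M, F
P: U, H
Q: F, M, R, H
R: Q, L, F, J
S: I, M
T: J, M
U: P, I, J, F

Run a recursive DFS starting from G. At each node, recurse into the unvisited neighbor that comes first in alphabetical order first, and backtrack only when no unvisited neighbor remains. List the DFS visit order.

G -> F -> K -> H -> I -> S -> M -> N -> J -> R -> L -> O -> Q -> T -> U -> P

Visit G
G → F
F → K
K → H
H → I
I → S
S → M
M → N
N → J
J → R
R → L
L → O
R → Q
J → T
J → U
U → P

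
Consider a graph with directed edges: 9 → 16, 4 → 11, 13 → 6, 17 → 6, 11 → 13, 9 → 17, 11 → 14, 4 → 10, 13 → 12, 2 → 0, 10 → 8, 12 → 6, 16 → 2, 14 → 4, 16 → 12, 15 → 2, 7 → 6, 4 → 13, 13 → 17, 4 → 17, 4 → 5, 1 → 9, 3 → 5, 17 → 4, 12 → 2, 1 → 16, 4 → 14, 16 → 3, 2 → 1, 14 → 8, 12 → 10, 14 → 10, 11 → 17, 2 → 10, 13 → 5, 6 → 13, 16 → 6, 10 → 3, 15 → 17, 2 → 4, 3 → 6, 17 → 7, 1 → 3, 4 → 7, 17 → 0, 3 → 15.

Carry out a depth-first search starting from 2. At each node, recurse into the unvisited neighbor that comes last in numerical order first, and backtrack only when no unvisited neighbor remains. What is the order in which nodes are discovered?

2 -> 10 -> 8 -> 3 -> 15 -> 17 -> 7 -> 6 -> 13 -> 12 -> 5 -> 4 -> 14 -> 11 -> 0 -> 1 -> 16 -> 9

Visit 2
2 → 10
10 → 8
10 → 3
3 → 15
15 → 17
17 → 7
7 → 6
6 → 13
13 → 12
13 → 5
17 → 4
4 → 14
4 → 11
17 → 0
2 → 1
1 → 16
1 → 9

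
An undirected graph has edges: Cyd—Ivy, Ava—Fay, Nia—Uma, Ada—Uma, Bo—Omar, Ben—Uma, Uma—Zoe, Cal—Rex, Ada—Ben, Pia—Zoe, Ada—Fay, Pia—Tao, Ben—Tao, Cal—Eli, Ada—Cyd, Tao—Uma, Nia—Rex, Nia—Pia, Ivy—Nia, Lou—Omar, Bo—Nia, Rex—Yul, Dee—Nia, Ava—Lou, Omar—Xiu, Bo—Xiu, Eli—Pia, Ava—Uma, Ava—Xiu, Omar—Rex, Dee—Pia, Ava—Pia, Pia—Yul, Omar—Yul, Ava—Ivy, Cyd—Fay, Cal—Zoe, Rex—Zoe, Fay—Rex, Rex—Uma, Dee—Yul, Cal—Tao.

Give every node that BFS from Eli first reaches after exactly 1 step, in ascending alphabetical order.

Cal, Pia

Level 0: Eli
Level 1: Cal, Pia
Level 2: Ava, Dee, Nia, Rex, Tao, Yul, Zoe
Level 3: Ben, Bo, Fay, Ivy, Lou, Omar, Uma, Xiu
Level 4: Ada, Cyd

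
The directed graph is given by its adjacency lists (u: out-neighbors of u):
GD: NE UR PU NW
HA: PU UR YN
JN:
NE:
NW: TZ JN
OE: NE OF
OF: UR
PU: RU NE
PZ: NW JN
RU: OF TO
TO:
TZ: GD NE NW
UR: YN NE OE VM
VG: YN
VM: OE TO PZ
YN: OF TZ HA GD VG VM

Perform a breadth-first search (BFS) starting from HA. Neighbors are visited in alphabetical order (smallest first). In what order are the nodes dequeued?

Visit HA; enqueue PU, UR, YN → queue [PU, UR, YN]
Visit PU; enqueue NE, RU → queue [UR, YN, NE, RU]
Visit UR; enqueue OE, VM → queue [YN, NE, RU, OE, VM]
Visit YN; enqueue GD, OF, TZ, VG → queue [NE, RU, OE, VM, GD, OF, TZ, VG]
Visit NE → queue [RU, OE, VM, GD, OF, TZ, VG]
Visit RU; enqueue TO → queue [OE, VM, GD, OF, TZ, VG, TO]
Visit OE → queue [VM, GD, OF, TZ, VG, TO]
Visit VM; enqueue PZ → queue [GD, OF, TZ, VG, TO, PZ]
Visit GD; enqueue NW → queue [OF, TZ, VG, TO, PZ, NW]
Visit OF → queue [TZ, VG, TO, PZ, NW]
Visit TZ → queue [VG, TO, PZ, NW]
Visit VG → queue [TO, PZ, NW]
Visit TO → queue [PZ, NW]
Visit PZ; enqueue JN → queue [NW, JN]
Visit NW → queue [JN]
Visit JN → queue []

HA PU UR YN NE RU OE VM GD OF TZ VG TO PZ NW JN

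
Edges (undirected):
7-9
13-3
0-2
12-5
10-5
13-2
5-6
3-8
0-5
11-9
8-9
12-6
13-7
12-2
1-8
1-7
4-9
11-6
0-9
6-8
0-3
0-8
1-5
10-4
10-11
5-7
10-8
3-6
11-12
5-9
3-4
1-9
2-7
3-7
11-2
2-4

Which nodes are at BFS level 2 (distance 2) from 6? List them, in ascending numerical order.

Level 0: 6
Level 1: 3, 5, 8, 11, 12
Level 2: 0, 1, 2, 4, 7, 9, 10, 13

0, 1, 2, 4, 7, 9, 10, 13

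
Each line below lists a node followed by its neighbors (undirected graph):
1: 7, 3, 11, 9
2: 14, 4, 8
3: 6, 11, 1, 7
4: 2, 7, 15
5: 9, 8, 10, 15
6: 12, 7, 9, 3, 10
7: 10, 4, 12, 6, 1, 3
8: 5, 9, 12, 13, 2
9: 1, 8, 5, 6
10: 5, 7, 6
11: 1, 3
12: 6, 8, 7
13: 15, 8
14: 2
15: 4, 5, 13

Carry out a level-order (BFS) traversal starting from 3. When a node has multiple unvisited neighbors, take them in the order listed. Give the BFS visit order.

Visit 3; enqueue 6, 11, 1, 7 → queue [6, 11, 1, 7]
Visit 6; enqueue 12, 9, 10 → queue [11, 1, 7, 12, 9, 10]
Visit 11 → queue [1, 7, 12, 9, 10]
Visit 1 → queue [7, 12, 9, 10]
Visit 7; enqueue 4 → queue [12, 9, 10, 4]
Visit 12; enqueue 8 → queue [9, 10, 4, 8]
Visit 9; enqueue 5 → queue [10, 4, 8, 5]
Visit 10 → queue [4, 8, 5]
Visit 4; enqueue 2, 15 → queue [8, 5, 2, 15]
Visit 8; enqueue 13 → queue [5, 2, 15, 13]
Visit 5 → queue [2, 15, 13]
Visit 2; enqueue 14 → queue [15, 13, 14]
Visit 15 → queue [13, 14]
Visit 13 → queue [14]
Visit 14 → queue []

3, 6, 11, 1, 7, 12, 9, 10, 4, 8, 5, 2, 15, 13, 14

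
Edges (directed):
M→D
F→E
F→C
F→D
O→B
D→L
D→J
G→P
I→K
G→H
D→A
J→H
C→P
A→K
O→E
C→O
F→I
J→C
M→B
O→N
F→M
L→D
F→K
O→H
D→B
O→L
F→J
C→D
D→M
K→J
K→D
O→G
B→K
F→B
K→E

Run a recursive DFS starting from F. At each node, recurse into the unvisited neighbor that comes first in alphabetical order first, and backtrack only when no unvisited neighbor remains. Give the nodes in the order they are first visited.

F, B, K, D, A, J, C, O, E, G, H, P, L, N, M, I

Visit F
F → B
B → K
K → D
D → A
D → J
J → C
C → O
O → E
O → G
G → H
G → P
O → L
O → N
D → M
F → I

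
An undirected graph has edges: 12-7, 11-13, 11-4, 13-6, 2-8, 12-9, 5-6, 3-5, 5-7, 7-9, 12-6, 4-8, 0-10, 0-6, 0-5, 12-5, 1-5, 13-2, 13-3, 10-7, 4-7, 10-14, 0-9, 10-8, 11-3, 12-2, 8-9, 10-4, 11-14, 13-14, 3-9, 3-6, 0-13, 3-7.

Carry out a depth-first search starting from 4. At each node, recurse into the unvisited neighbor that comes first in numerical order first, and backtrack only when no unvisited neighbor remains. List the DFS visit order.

Visit 4
4 → 7
7 → 3
3 → 5
5 → 0
0 → 6
6 → 12
12 → 2
2 → 8
8 → 9
8 → 10
10 → 14
14 → 11
11 → 13
5 → 1

4 -> 7 -> 3 -> 5 -> 0 -> 6 -> 12 -> 2 -> 8 -> 9 -> 10 -> 14 -> 11 -> 13 -> 1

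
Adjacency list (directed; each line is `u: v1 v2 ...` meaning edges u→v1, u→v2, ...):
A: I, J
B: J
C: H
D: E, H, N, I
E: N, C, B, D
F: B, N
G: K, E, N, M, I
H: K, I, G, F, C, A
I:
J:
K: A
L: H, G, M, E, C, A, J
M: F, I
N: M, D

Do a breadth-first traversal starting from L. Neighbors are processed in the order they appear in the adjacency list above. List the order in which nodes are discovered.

L H G M E C A J K I F N B D

Visit L; enqueue H, G, M, E, C, A, J → queue [H, G, M, E, C, A, J]
Visit H; enqueue K, I, F → queue [G, M, E, C, A, J, K, I, F]
Visit G; enqueue N → queue [M, E, C, A, J, K, I, F, N]
Visit M → queue [E, C, A, J, K, I, F, N]
Visit E; enqueue B, D → queue [C, A, J, K, I, F, N, B, D]
Visit C → queue [A, J, K, I, F, N, B, D]
Visit A → queue [J, K, I, F, N, B, D]
Visit J → queue [K, I, F, N, B, D]
Visit K → queue [I, F, N, B, D]
Visit I → queue [F, N, B, D]
Visit F → queue [N, B, D]
Visit N → queue [B, D]
Visit B → queue [D]
Visit D → queue []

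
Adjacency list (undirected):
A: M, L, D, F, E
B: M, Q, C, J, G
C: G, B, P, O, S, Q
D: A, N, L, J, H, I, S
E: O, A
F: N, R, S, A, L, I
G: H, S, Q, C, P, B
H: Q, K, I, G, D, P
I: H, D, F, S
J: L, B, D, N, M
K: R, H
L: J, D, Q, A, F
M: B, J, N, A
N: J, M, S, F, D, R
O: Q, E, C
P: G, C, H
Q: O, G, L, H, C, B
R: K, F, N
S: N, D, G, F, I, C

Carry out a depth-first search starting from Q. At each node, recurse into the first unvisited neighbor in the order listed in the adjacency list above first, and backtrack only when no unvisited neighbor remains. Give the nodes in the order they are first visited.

Q -> O -> E -> A -> M -> B -> C -> G -> H -> K -> R -> F -> N -> J -> L -> D -> I -> S -> P

Visit Q
Q → O
O → E
E → A
A → M
M → B
B → C
C → G
G → H
H → K
K → R
R → F
F → N
N → J
J → L
L → D
D → I
I → S
H → P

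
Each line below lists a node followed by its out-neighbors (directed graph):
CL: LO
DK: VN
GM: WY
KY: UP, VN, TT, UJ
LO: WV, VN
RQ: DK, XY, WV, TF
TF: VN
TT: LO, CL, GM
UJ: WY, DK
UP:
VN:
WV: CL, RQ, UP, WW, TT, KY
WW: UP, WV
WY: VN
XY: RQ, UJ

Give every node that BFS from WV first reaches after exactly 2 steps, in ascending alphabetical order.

Level 0: WV
Level 1: CL, KY, RQ, TT, UP, WW
Level 2: DK, GM, LO, TF, UJ, VN, XY
Level 3: WY

DK, GM, LO, TF, UJ, VN, XY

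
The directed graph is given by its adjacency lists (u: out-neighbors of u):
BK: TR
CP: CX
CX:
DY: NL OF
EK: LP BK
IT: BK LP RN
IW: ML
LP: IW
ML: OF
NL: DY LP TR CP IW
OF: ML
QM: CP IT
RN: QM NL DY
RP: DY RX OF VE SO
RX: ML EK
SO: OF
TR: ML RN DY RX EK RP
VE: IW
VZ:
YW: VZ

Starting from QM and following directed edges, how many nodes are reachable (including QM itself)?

BFS from QM visits: QM, CP, IT, CX, BK, LP, RN, TR, IW, DY, NL, EK, ML, RP, RX, OF, SO, VE
Reachable nodes: 18 of 20 total.

18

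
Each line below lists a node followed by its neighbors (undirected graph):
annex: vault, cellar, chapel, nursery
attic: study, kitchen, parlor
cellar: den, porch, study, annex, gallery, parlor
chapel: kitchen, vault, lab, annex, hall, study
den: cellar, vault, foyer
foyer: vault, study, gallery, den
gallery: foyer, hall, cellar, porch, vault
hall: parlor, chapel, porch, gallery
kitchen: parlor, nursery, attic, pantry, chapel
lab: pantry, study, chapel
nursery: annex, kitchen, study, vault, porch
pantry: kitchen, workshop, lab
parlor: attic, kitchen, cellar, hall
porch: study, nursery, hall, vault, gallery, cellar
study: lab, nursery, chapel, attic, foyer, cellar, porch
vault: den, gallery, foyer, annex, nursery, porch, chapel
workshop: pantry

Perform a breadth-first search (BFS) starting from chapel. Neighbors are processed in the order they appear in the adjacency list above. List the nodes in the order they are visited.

Visit chapel; enqueue kitchen, vault, lab, annex, hall, study → queue [kitchen, vault, lab, annex, hall, study]
Visit kitchen; enqueue parlor, nursery, attic, pantry → queue [vault, lab, annex, hall, study, parlor, nursery, attic, pantry]
Visit vault; enqueue den, gallery, foyer, porch → queue [lab, annex, hall, study, parlor, nursery, attic, pantry, den, gallery, foyer, porch]
Visit lab → queue [annex, hall, study, parlor, nursery, attic, pantry, den, gallery, foyer, porch]
Visit annex; enqueue cellar → queue [hall, study, parlor, nursery, attic, pantry, den, gallery, foyer, porch, cellar]
Visit hall → queue [study, parlor, nursery, attic, pantry, den, gallery, foyer, porch, cellar]
Visit study → queue [parlor, nursery, attic, pantry, den, gallery, foyer, porch, cellar]
Visit parlor → queue [nursery, attic, pantry, den, gallery, foyer, porch, cellar]
Visit nursery → queue [attic, pantry, den, gallery, foyer, porch, cellar]
Visit attic → queue [pantry, den, gallery, foyer, porch, cellar]
Visit pantry; enqueue workshop → queue [den, gallery, foyer, porch, cellar, workshop]
Visit den → queue [gallery, foyer, porch, cellar, workshop]
Visit gallery → queue [foyer, porch, cellar, workshop]
Visit foyer → queue [porch, cellar, workshop]
Visit porch → queue [cellar, workshop]
Visit cellar → queue [workshop]
Visit workshop → queue []

chapel, kitchen, vault, lab, annex, hall, study, parlor, nursery, attic, pantry, den, gallery, foyer, porch, cellar, workshop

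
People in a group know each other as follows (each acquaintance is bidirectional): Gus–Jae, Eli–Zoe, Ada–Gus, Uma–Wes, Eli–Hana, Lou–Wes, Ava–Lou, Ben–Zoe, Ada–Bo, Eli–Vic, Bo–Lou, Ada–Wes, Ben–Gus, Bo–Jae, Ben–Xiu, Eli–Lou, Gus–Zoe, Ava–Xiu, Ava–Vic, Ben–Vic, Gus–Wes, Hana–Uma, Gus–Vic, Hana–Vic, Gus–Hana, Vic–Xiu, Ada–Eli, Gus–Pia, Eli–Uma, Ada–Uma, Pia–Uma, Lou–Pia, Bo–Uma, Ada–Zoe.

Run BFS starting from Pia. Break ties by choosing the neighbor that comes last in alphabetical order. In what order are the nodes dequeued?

Visit Pia; enqueue Uma, Lou, Gus → queue [Uma, Lou, Gus]
Visit Uma; enqueue Wes, Hana, Eli, Bo, Ada → queue [Lou, Gus, Wes, Hana, Eli, Bo, Ada]
Visit Lou; enqueue Ava → queue [Gus, Wes, Hana, Eli, Bo, Ada, Ava]
Visit Gus; enqueue Zoe, Vic, Jae, Ben → queue [Wes, Hana, Eli, Bo, Ada, Ava, Zoe, Vic, Jae, Ben]
Visit Wes → queue [Hana, Eli, Bo, Ada, Ava, Zoe, Vic, Jae, Ben]
Visit Hana → queue [Eli, Bo, Ada, Ava, Zoe, Vic, Jae, Ben]
Visit Eli → queue [Bo, Ada, Ava, Zoe, Vic, Jae, Ben]
Visit Bo → queue [Ada, Ava, Zoe, Vic, Jae, Ben]
Visit Ada → queue [Ava, Zoe, Vic, Jae, Ben]
Visit Ava; enqueue Xiu → queue [Zoe, Vic, Jae, Ben, Xiu]
Visit Zoe → queue [Vic, Jae, Ben, Xiu]
Visit Vic → queue [Jae, Ben, Xiu]
Visit Jae → queue [Ben, Xiu]
Visit Ben → queue [Xiu]
Visit Xiu → queue []

Pia, Uma, Lou, Gus, Wes, Hana, Eli, Bo, Ada, Ava, Zoe, Vic, Jae, Ben, Xiu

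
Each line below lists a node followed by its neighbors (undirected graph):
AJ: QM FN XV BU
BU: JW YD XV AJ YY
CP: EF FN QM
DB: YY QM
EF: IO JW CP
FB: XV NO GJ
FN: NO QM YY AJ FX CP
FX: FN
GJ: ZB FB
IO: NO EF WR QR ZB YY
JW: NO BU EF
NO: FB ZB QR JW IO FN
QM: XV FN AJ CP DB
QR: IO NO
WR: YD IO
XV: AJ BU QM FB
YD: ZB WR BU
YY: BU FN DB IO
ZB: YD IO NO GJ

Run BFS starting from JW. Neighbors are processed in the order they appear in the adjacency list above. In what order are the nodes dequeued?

JW → NO → BU → EF → FB → ZB → QR → IO → FN → YD → XV → AJ → YY → CP → GJ → WR → QM → FX → DB

Visit JW; enqueue NO, BU, EF → queue [NO, BU, EF]
Visit NO; enqueue FB, ZB, QR, IO, FN → queue [BU, EF, FB, ZB, QR, IO, FN]
Visit BU; enqueue YD, XV, AJ, YY → queue [EF, FB, ZB, QR, IO, FN, YD, XV, AJ, YY]
Visit EF; enqueue CP → queue [FB, ZB, QR, IO, FN, YD, XV, AJ, YY, CP]
Visit FB; enqueue GJ → queue [ZB, QR, IO, FN, YD, XV, AJ, YY, CP, GJ]
Visit ZB → queue [QR, IO, FN, YD, XV, AJ, YY, CP, GJ]
Visit QR → queue [IO, FN, YD, XV, AJ, YY, CP, GJ]
Visit IO; enqueue WR → queue [FN, YD, XV, AJ, YY, CP, GJ, WR]
Visit FN; enqueue QM, FX → queue [YD, XV, AJ, YY, CP, GJ, WR, QM, FX]
Visit YD → queue [XV, AJ, YY, CP, GJ, WR, QM, FX]
Visit XV → queue [AJ, YY, CP, GJ, WR, QM, FX]
Visit AJ → queue [YY, CP, GJ, WR, QM, FX]
Visit YY; enqueue DB → queue [CP, GJ, WR, QM, FX, DB]
Visit CP → queue [GJ, WR, QM, FX, DB]
Visit GJ → queue [WR, QM, FX, DB]
Visit WR → queue [QM, FX, DB]
Visit QM → queue [FX, DB]
Visit FX → queue [DB]
Visit DB → queue []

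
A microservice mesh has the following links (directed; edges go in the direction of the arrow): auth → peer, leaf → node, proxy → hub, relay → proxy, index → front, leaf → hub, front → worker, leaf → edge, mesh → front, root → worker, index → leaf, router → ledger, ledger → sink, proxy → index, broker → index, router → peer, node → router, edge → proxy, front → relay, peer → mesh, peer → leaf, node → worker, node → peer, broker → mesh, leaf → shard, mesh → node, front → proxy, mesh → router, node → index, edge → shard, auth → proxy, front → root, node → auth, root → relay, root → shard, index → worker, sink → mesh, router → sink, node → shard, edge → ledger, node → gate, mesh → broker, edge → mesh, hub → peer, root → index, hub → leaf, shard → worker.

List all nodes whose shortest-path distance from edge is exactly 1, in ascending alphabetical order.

ledger, mesh, proxy, shard

Level 0: edge
Level 1: ledger, mesh, proxy, shard
Level 2: broker, front, hub, index, node, router, sink, worker
Level 3: auth, gate, leaf, peer, relay, root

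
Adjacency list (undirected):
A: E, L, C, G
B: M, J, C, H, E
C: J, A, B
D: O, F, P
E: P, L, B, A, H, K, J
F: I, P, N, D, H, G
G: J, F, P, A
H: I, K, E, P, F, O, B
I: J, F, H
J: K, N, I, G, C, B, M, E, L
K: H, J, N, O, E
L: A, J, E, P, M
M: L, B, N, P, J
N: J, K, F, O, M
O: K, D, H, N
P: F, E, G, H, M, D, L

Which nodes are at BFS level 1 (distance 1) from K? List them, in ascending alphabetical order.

E, H, J, N, O

Level 0: K
Level 1: E, H, J, N, O
Level 2: A, B, C, D, F, G, I, L, M, P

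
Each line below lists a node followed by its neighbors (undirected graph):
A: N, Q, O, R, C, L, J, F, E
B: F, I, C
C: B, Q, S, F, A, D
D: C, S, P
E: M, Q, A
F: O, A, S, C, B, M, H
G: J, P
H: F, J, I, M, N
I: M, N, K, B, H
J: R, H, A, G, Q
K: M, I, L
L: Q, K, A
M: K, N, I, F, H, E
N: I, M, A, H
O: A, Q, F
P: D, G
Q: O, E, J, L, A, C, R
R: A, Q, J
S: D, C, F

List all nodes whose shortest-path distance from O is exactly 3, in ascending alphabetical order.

Level 0: O
Level 1: A, F, Q
Level 2: B, C, E, H, J, L, M, N, R, S
Level 3: D, G, I, K
Level 4: P

D, G, I, K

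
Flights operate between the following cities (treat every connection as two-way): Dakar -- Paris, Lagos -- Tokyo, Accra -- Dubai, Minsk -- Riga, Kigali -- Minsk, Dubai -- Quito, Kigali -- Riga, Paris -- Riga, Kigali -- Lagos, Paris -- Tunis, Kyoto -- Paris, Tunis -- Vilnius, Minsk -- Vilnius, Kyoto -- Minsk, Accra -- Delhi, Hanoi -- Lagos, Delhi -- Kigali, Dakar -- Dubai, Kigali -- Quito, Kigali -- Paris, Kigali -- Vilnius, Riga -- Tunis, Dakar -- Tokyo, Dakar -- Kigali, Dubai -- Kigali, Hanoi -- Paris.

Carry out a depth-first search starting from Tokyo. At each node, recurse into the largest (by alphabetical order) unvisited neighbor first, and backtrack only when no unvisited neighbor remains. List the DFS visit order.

Tokyo, Lagos, Kigali, Vilnius, Tunis, Riga, Paris, Kyoto, Minsk, Hanoi, Dakar, Dubai, Quito, Accra, Delhi

Visit Tokyo
Tokyo → Lagos
Lagos → Kigali
Kigali → Vilnius
Vilnius → Tunis
Tunis → Riga
Riga → Paris
Paris → Kyoto
Kyoto → Minsk
Paris → Hanoi
Paris → Dakar
Dakar → Dubai
Dubai → Quito
Dubai → Accra
Accra → Delhi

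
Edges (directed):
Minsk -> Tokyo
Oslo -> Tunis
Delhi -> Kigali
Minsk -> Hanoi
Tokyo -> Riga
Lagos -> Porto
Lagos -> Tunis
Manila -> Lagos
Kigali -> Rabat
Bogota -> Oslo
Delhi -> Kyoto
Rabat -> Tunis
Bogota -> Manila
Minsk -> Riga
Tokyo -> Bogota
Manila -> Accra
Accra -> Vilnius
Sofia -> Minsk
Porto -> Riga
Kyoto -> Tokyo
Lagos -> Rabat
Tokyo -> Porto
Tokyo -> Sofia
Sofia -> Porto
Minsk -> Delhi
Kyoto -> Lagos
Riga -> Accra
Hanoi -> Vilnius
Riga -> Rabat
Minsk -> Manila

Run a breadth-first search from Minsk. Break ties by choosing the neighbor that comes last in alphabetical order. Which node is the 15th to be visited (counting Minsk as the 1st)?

Visit Minsk; enqueue Tokyo, Riga, Manila, Hanoi, Delhi → queue [Tokyo, Riga, Manila, Hanoi, Delhi]
Visit Tokyo; enqueue Sofia, Porto, Bogota → queue [Riga, Manila, Hanoi, Delhi, Sofia, Porto, Bogota]
Visit Riga; enqueue Rabat, Accra → queue [Manila, Hanoi, Delhi, Sofia, Porto, Bogota, Rabat, Accra]
Visit Manila; enqueue Lagos → queue [Hanoi, Delhi, Sofia, Porto, Bogota, Rabat, Accra, Lagos]
Visit Hanoi; enqueue Vilnius → queue [Delhi, Sofia, Porto, Bogota, Rabat, Accra, Lagos, Vilnius]
Visit Delhi; enqueue Kyoto, Kigali → queue [Sofia, Porto, Bogota, Rabat, Accra, Lagos, Vilnius, Kyoto, Kigali]
Visit Sofia → queue [Porto, Bogota, Rabat, Accra, Lagos, Vilnius, Kyoto, Kigali]
Visit Porto → queue [Bogota, Rabat, Accra, Lagos, Vilnius, Kyoto, Kigali]
Visit Bogota; enqueue Oslo → queue [Rabat, Accra, Lagos, Vilnius, Kyoto, Kigali, Oslo]
Visit Rabat; enqueue Tunis → queue [Accra, Lagos, Vilnius, Kyoto, Kigali, Oslo, Tunis]
Visit Accra → queue [Lagos, Vilnius, Kyoto, Kigali, Oslo, Tunis]
Visit Lagos → queue [Vilnius, Kyoto, Kigali, Oslo, Tunis]
Visit Vilnius → queue [Kyoto, Kigali, Oslo, Tunis]
Visit Kyoto → queue [Kigali, Oslo, Tunis]
Visit Kigali → queue [Oslo, Tunis]
Visit Oslo → queue [Tunis]
Visit Tunis → queue []

Visit order: Minsk, Tokyo, Riga, Manila, Hanoi, Delhi, Sofia, Porto, Bogota, Rabat, Accra, Lagos, Vilnius, Kyoto, Kigali, Oslo, Tunis

Kigali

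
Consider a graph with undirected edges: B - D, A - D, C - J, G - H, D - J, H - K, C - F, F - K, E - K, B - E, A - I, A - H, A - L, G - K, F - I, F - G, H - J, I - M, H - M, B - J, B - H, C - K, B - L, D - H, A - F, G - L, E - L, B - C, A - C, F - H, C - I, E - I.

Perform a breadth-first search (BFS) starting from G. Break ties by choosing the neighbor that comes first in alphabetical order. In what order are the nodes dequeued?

G, F, H, K, L, A, C, I, B, D, J, M, E

Visit G; enqueue F, H, K, L → queue [F, H, K, L]
Visit F; enqueue A, C, I → queue [H, K, L, A, C, I]
Visit H; enqueue B, D, J, M → queue [K, L, A, C, I, B, D, J, M]
Visit K; enqueue E → queue [L, A, C, I, B, D, J, M, E]
Visit L → queue [A, C, I, B, D, J, M, E]
Visit A → queue [C, I, B, D, J, M, E]
Visit C → queue [I, B, D, J, M, E]
Visit I → queue [B, D, J, M, E]
Visit B → queue [D, J, M, E]
Visit D → queue [J, M, E]
Visit J → queue [M, E]
Visit M → queue [E]
Visit E → queue []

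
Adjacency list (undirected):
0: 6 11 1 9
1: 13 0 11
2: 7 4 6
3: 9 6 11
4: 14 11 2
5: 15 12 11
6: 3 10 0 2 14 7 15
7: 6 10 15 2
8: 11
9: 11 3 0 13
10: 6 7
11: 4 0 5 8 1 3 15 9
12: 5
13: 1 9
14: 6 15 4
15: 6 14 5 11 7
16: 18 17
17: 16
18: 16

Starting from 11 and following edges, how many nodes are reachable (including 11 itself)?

16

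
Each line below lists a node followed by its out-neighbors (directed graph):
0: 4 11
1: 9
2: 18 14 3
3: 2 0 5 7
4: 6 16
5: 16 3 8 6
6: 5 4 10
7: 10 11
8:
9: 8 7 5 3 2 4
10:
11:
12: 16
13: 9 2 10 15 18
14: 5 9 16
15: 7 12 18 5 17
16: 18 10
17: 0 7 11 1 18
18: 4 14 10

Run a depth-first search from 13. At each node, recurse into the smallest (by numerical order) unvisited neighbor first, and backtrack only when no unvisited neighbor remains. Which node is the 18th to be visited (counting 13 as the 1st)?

17

Visit 13
13 → 2
2 → 3
3 → 0
0 → 4
4 → 6
6 → 5
5 → 8
5 → 16
16 → 10
16 → 18
18 → 14
14 → 9
9 → 7
7 → 11
13 → 15
15 → 12
15 → 17
17 → 1

Visit order: 13, 2, 3, 0, 4, 6, 5, 8, 16, 10, 18, 14, 9, 7, 11, 15, 12, 17, 1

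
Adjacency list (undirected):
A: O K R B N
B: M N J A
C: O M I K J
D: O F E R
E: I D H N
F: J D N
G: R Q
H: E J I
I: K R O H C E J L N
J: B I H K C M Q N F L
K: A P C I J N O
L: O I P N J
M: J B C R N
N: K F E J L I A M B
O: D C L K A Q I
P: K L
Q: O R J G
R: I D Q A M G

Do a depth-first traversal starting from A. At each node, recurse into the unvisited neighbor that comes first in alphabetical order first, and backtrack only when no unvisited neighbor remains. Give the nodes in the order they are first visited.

A B J C I E D F N K O L P Q G R M H

Visit A
A → B
B → J
J → C
C → I
I → E
E → D
D → F
F → N
N → K
K → O
O → L
L → P
O → Q
Q → G
G → R
R → M
E → H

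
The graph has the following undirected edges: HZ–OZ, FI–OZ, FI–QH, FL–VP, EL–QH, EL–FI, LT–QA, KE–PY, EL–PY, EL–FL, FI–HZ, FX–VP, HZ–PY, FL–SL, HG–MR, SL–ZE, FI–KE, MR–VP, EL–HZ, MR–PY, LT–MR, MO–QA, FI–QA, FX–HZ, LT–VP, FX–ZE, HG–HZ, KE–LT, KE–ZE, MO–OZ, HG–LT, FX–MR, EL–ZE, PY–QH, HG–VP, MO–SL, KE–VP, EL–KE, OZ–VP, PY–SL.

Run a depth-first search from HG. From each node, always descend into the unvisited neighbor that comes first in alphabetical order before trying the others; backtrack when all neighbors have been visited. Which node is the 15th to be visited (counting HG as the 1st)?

Visit HG
HG → HZ
HZ → EL
EL → FI
FI → KE
KE → LT
LT → MR
MR → FX
FX → VP
VP → FL
FL → SL
SL → MO
MO → OZ
MO → QA
SL → PY
PY → QH
SL → ZE

Visit order: HG, HZ, EL, FI, KE, LT, MR, FX, VP, FL, SL, MO, OZ, QA, PY, QH, ZE

PY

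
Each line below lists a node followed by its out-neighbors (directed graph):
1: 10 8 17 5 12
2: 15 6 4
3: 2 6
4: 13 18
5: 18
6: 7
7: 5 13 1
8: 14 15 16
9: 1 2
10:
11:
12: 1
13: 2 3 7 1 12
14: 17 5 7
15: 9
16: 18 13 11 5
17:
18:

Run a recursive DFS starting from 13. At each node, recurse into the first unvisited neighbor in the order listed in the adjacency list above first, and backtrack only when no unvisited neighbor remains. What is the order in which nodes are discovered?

13, 2, 15, 9, 1, 10, 8, 14, 17, 5, 18, 7, 16, 11, 12, 6, 4, 3

Visit 13
13 → 2
2 → 15
15 → 9
9 → 1
1 → 10
1 → 8
8 → 14
14 → 17
14 → 5
5 → 18
14 → 7
8 → 16
16 → 11
1 → 12
2 → 6
2 → 4
13 → 3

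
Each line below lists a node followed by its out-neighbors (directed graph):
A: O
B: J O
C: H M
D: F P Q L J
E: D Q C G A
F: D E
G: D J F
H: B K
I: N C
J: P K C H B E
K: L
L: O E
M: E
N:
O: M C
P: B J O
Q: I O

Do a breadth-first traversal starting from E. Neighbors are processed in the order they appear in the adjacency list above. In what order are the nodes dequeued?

Visit E; enqueue D, Q, C, G, A → queue [D, Q, C, G, A]
Visit D; enqueue F, P, L, J → queue [Q, C, G, A, F, P, L, J]
Visit Q; enqueue I, O → queue [C, G, A, F, P, L, J, I, O]
Visit C; enqueue H, M → queue [G, A, F, P, L, J, I, O, H, M]
Visit G → queue [A, F, P, L, J, I, O, H, M]
Visit A → queue [F, P, L, J, I, O, H, M]
Visit F → queue [P, L, J, I, O, H, M]
Visit P; enqueue B → queue [L, J, I, O, H, M, B]
Visit L → queue [J, I, O, H, M, B]
Visit J; enqueue K → queue [I, O, H, M, B, K]
Visit I; enqueue N → queue [O, H, M, B, K, N]
Visit O → queue [H, M, B, K, N]
Visit H → queue [M, B, K, N]
Visit M → queue [B, K, N]
Visit B → queue [K, N]
Visit K → queue [N]
Visit N → queue []

E, D, Q, C, G, A, F, P, L, J, I, O, H, M, B, K, N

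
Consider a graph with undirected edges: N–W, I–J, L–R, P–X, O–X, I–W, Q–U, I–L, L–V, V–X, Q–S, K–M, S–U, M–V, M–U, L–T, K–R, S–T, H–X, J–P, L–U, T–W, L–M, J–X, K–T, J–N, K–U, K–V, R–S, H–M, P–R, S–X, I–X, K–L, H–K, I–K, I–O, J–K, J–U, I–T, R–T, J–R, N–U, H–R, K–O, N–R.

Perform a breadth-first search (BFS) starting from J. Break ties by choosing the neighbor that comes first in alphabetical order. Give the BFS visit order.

J, I, K, N, P, R, U, X, L, O, T, W, H, M, V, S, Q

Visit J; enqueue I, K, N, P, R, U, X → queue [I, K, N, P, R, U, X]
Visit I; enqueue L, O, T, W → queue [K, N, P, R, U, X, L, O, T, W]
Visit K; enqueue H, M, V → queue [N, P, R, U, X, L, O, T, W, H, M, V]
Visit N → queue [P, R, U, X, L, O, T, W, H, M, V]
Visit P → queue [R, U, X, L, O, T, W, H, M, V]
Visit R; enqueue S → queue [U, X, L, O, T, W, H, M, V, S]
Visit U; enqueue Q → queue [X, L, O, T, W, H, M, V, S, Q]
Visit X → queue [L, O, T, W, H, M, V, S, Q]
Visit L → queue [O, T, W, H, M, V, S, Q]
Visit O → queue [T, W, H, M, V, S, Q]
Visit T → queue [W, H, M, V, S, Q]
Visit W → queue [H, M, V, S, Q]
Visit H → queue [M, V, S, Q]
Visit M → queue [V, S, Q]
Visit V → queue [S, Q]
Visit S → queue [Q]
Visit Q → queue []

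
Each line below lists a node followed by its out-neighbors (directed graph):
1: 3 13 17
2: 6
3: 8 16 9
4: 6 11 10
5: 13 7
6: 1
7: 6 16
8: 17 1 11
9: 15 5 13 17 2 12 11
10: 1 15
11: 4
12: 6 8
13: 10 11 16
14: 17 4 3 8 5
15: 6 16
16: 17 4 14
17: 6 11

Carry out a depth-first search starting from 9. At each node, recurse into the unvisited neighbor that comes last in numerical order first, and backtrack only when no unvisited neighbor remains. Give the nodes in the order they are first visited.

Visit 9
9 → 17
17 → 11
11 → 4
4 → 10
10 → 15
15 → 16
16 → 14
14 → 8
8 → 1
1 → 13
1 → 3
14 → 5
5 → 7
7 → 6
9 → 12
9 → 2

9 17 11 4 10 15 16 14 8 1 13 3 5 7 6 12 2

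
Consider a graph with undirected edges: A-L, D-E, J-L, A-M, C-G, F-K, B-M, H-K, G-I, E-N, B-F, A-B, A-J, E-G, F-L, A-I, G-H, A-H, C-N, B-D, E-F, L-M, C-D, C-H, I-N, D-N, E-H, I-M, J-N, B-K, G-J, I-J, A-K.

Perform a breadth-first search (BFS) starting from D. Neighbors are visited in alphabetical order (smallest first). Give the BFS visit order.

Visit D; enqueue B, C, E, N → queue [B, C, E, N]
Visit B; enqueue A, F, K, M → queue [C, E, N, A, F, K, M]
Visit C; enqueue G, H → queue [E, N, A, F, K, M, G, H]
Visit E → queue [N, A, F, K, M, G, H]
Visit N; enqueue I, J → queue [A, F, K, M, G, H, I, J]
Visit A; enqueue L → queue [F, K, M, G, H, I, J, L]
Visit F → queue [K, M, G, H, I, J, L]
Visit K → queue [M, G, H, I, J, L]
Visit M → queue [G, H, I, J, L]
Visit G → queue [H, I, J, L]
Visit H → queue [I, J, L]
Visit I → queue [J, L]
Visit J → queue [L]
Visit L → queue []

D, B, C, E, N, A, F, K, M, G, H, I, J, L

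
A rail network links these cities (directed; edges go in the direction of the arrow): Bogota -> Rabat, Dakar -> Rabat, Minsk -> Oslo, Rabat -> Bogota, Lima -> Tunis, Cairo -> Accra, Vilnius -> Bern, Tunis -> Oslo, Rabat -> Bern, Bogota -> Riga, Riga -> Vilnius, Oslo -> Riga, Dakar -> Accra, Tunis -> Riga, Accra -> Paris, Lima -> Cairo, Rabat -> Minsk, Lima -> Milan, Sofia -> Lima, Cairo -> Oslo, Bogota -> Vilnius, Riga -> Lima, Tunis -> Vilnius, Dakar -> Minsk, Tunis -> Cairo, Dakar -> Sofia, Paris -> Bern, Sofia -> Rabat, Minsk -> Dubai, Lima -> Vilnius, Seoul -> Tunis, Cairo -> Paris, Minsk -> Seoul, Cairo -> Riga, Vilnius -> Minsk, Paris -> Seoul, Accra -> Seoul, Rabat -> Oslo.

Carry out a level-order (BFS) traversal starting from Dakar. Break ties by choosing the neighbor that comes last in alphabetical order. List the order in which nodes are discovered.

Visit Dakar; enqueue Sofia, Rabat, Minsk, Accra → queue [Sofia, Rabat, Minsk, Accra]
Visit Sofia; enqueue Lima → queue [Rabat, Minsk, Accra, Lima]
Visit Rabat; enqueue Oslo, Bogota, Bern → queue [Minsk, Accra, Lima, Oslo, Bogota, Bern]
Visit Minsk; enqueue Seoul, Dubai → queue [Accra, Lima, Oslo, Bogota, Bern, Seoul, Dubai]
Visit Accra; enqueue Paris → queue [Lima, Oslo, Bogota, Bern, Seoul, Dubai, Paris]
Visit Lima; enqueue Vilnius, Tunis, Milan, Cairo → queue [Oslo, Bogota, Bern, Seoul, Dubai, Paris, Vilnius, Tunis, Milan, Cairo]
Visit Oslo; enqueue Riga → queue [Bogota, Bern, Seoul, Dubai, Paris, Vilnius, Tunis, Milan, Cairo, Riga]
Visit Bogota → queue [Bern, Seoul, Dubai, Paris, Vilnius, Tunis, Milan, Cairo, Riga]
Visit Bern → queue [Seoul, Dubai, Paris, Vilnius, Tunis, Milan, Cairo, Riga]
Visit Seoul → queue [Dubai, Paris, Vilnius, Tunis, Milan, Cairo, Riga]
Visit Dubai → queue [Paris, Vilnius, Tunis, Milan, Cairo, Riga]
Visit Paris → queue [Vilnius, Tunis, Milan, Cairo, Riga]
Visit Vilnius → queue [Tunis, Milan, Cairo, Riga]
Visit Tunis → queue [Milan, Cairo, Riga]
Visit Milan → queue [Cairo, Riga]
Visit Cairo → queue [Riga]
Visit Riga → queue []

Dakar -> Sofia -> Rabat -> Minsk -> Accra -> Lima -> Oslo -> Bogota -> Bern -> Seoul -> Dubai -> Paris -> Vilnius -> Tunis -> Milan -> Cairo -> Riga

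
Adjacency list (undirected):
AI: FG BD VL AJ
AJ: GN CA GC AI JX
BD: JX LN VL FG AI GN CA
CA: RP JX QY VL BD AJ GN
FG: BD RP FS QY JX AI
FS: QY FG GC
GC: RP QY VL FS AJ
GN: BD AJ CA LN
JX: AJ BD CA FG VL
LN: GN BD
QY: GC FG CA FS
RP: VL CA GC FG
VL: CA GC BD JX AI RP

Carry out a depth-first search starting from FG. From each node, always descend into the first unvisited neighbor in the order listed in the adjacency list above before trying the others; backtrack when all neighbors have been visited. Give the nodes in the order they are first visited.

Visit FG
FG → BD
BD → JX
JX → AJ
AJ → GN
GN → CA
CA → RP
RP → VL
VL → GC
GC → QY
QY → FS
VL → AI
GN → LN

FG, BD, JX, AJ, GN, CA, RP, VL, GC, QY, FS, AI, LN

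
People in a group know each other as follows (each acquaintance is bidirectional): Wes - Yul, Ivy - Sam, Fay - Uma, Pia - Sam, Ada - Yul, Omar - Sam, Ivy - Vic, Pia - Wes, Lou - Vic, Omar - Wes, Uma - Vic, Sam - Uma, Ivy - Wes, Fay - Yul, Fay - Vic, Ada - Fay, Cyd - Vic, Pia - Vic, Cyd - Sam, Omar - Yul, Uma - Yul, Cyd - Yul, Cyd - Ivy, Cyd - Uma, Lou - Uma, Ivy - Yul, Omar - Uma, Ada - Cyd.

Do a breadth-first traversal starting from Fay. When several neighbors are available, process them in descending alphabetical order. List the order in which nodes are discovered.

Fay, Yul, Vic, Uma, Ada, Wes, Omar, Ivy, Cyd, Pia, Lou, Sam

Visit Fay; enqueue Yul, Vic, Uma, Ada → queue [Yul, Vic, Uma, Ada]
Visit Yul; enqueue Wes, Omar, Ivy, Cyd → queue [Vic, Uma, Ada, Wes, Omar, Ivy, Cyd]
Visit Vic; enqueue Pia, Lou → queue [Uma, Ada, Wes, Omar, Ivy, Cyd, Pia, Lou]
Visit Uma; enqueue Sam → queue [Ada, Wes, Omar, Ivy, Cyd, Pia, Lou, Sam]
Visit Ada → queue [Wes, Omar, Ivy, Cyd, Pia, Lou, Sam]
Visit Wes → queue [Omar, Ivy, Cyd, Pia, Lou, Sam]
Visit Omar → queue [Ivy, Cyd, Pia, Lou, Sam]
Visit Ivy → queue [Cyd, Pia, Lou, Sam]
Visit Cyd → queue [Pia, Lou, Sam]
Visit Pia → queue [Lou, Sam]
Visit Lou → queue [Sam]
Visit Sam → queue []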